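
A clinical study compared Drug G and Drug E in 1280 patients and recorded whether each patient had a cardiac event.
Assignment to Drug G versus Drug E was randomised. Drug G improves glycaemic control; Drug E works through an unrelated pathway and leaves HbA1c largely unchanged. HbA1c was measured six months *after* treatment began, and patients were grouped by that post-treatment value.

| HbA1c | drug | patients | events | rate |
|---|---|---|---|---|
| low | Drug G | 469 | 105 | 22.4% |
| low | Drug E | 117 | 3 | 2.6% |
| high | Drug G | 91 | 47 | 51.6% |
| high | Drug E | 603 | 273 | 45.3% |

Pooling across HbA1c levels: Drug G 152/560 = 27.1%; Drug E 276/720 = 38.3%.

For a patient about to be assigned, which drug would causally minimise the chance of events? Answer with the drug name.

Drug G

The stratified and pooled comparisons disagree (Drug E wins within each HbA1c; Drug G wins overall), so the answer turns on the causal role of HbA1c.
Stratifying would compare drugs among patients the drugs themselves sorted into HbA1c groups — a form of selection on an intermediate. The unconditioned pooled rates give the total causal effect.
Pooled: Drug G 27.1% vs Drug E 38.3%; Drug G is lower overall.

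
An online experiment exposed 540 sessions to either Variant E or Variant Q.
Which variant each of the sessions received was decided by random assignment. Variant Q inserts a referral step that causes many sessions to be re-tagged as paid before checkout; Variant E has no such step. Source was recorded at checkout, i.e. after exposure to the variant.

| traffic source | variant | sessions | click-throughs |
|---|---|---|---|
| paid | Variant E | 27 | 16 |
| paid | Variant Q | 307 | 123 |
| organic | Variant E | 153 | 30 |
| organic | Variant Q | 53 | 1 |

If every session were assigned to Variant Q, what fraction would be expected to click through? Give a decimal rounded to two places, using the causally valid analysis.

0.34

Within every traffic source level Variant E has the higher rate, yet pooled Variant Q does — Simpson's reversal.
The distribution of traffic source is itself part of what the variant does — it is an intermediate outcome. Holding it fixed would remove that part of the effect; the total effect is the pooled difference.
So P(outcome | do(Variant Q)) is just the pooled rate for Variant Q: 124/360 = 0.344.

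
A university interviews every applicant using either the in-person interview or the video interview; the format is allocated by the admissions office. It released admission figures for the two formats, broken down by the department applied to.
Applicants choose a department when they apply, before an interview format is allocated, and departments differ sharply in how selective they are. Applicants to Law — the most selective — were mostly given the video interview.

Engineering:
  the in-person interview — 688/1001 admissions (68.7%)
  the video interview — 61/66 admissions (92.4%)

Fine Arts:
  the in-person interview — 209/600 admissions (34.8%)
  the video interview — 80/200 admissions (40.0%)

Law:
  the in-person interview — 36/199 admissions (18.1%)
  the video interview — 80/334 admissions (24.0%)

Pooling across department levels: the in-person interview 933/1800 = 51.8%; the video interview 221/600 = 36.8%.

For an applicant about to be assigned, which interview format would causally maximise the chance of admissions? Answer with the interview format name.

Within every department level the video interview has the higher rate, yet pooled the in-person interview does — Simpson's reversal.
Nothing the interview format does changes department; the imbalance is an allocation artefact. With department also predicting the outcome, the pooled figure is confounded, and the within-stratum comparison is the causal one.
Within each level — Engineering: 68.7% vs 92.4%; Fine Arts: 34.8% vs 40.0%; Law: 18.1% vs 24.0% — the video interview is higher every time.

the video interview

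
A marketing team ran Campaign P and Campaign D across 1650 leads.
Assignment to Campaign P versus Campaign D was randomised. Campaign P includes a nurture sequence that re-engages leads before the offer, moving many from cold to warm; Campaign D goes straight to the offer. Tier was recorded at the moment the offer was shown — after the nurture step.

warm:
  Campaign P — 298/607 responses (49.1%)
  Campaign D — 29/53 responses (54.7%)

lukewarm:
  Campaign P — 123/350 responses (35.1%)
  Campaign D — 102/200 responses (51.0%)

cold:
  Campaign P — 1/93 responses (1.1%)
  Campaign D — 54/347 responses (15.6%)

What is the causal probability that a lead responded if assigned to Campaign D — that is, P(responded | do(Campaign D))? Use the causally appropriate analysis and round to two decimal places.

0.31

Within every engagement tier level Campaign D has the higher rate, yet pooled Campaign P does — Simpson's reversal.
Engagement tier is downstream of the campaign. One should not condition on a consequence of treatment, so the overall rates are the right comparison.
So P(outcome | do(Campaign D)) is just the pooled rate for Campaign D: 185/600 = 0.308.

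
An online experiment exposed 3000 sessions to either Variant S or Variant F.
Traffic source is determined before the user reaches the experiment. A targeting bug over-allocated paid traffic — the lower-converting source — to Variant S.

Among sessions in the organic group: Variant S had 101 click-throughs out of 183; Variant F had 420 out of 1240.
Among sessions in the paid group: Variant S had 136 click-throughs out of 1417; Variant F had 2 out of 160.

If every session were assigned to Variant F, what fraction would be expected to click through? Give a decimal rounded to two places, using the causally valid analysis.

Within every traffic source level Variant S has the higher rate, yet pooled Variant F does — Simpson's reversal.
Traffic source satisfies the back-door criterion: it is not a descendant of the variant, and it blocks the spurious path from variant to outcome. Adjusting for it (i.e., using the within-traffic source rates) gives the causal effect.
Standardising Variant F to the population traffic source mix: 0.474·420/1240 + 0.526·2/160 = 0.167.

0.17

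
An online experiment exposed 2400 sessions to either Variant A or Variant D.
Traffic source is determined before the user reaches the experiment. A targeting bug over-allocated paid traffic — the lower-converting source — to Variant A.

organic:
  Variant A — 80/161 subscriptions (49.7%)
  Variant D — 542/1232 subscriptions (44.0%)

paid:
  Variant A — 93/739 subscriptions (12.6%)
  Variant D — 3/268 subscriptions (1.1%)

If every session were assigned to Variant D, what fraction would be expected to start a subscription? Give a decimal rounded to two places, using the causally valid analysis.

0.26

Within every traffic source level Variant A has the higher rate, yet pooled Variant D does — Simpson's reversal.
Traffic source is set before the variant has any effect — it is not caused by the variant — and it independently drives the outcome. That makes it a confounder, so the causal comparison is within traffic source levels.
Standardising Variant D to the population traffic source mix: 0.580·542/1232 + 0.420·3/268 = 0.260.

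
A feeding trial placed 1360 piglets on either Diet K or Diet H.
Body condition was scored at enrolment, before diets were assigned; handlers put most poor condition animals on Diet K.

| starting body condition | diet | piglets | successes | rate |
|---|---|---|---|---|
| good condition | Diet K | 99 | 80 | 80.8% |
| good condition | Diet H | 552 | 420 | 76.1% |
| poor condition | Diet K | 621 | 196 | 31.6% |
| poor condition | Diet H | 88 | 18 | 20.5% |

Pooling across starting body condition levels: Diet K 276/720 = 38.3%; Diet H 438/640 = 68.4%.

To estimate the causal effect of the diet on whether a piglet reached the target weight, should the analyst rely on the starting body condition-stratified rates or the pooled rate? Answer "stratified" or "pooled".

The starting body condition-specific comparison favours Diet K throughout, but the pooled figures favour Diet H. The question is whether to condition on starting body condition.
Starting body condition is set before the diet has any effect — it is not caused by the diet — and it independently drives the outcome. That makes it a confounder, so the causal comparison is within starting body condition levels.
Within each level — good condition: 80.8% vs 76.1%; poor condition: 31.6% vs 20.5% — Diet K is higher every time.

stratified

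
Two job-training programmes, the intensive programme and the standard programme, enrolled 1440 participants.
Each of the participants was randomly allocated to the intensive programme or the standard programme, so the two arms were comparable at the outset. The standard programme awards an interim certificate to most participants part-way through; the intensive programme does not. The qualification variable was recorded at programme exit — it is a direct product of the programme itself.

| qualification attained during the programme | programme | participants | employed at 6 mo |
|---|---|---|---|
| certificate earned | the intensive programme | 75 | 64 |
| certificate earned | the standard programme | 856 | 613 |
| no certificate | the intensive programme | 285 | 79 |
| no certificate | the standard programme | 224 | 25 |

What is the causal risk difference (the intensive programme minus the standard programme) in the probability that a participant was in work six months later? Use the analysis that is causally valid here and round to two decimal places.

-0.19

the intensive programme is higher inside every qualification attained during the programme stratum but the standard programme is higher in aggregate. Whether to stratify depends on how qualification attained during the programme relates to the programme.
Stratifying would compare programmes among participants the programmes themselves sorted into qualification attained during the programme groups — a form of selection on an intermediate. The unconditioned pooled rates give the total causal effect.
The causal difference is the pooled difference: 0.397 − 0.591 = -0.194.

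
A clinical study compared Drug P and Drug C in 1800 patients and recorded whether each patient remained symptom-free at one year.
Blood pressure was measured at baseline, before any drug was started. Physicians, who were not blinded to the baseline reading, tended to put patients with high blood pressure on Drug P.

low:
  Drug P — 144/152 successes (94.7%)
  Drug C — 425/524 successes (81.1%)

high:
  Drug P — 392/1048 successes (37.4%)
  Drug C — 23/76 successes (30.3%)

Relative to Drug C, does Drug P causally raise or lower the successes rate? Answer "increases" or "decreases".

increases

The stratified and pooled comparisons disagree (Drug P wins within each blood pressure; Drug C wins overall), so the answer turns on the causal role of blood pressure.
Nothing the drug does changes blood pressure; the imbalance is an allocation artefact. With blood pressure also predicting the outcome, the pooled figure is confounded, and the within-stratum comparison is the causal one.
Within each level — low: 94.7% vs 81.1%; high: 37.4% vs 30.3% — Drug P is higher every time.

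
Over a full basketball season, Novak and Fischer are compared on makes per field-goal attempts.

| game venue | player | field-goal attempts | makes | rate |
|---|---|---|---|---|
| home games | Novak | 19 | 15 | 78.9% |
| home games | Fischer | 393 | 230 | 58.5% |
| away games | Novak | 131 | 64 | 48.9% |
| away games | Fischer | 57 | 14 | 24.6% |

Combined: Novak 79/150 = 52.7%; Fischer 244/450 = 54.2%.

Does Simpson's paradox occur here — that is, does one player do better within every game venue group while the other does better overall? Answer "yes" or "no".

Within each game venue level (home games 78.9% vs 58.5%; away games 48.9% vs 24.6%), Novak has the higher rate every time. Pooled: 52.7% vs 54.2% — Fischer has the higher rate overall. The two comparisons disagree.

yes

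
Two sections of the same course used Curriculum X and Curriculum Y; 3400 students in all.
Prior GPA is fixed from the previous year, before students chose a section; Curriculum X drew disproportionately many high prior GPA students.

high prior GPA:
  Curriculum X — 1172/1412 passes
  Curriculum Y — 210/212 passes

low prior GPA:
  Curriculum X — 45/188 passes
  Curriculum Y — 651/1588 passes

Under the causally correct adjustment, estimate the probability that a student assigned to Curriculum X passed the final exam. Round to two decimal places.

0.52

Curriculum Y is higher inside every prior GPA band stratum but Curriculum X is higher in aggregate. Whether to stratify depends on how prior GPA band relates to the teaching method.
The imbalance in prior GPA band arose from how students were allocated, not from anything the teaching method did; and prior GPA band independently affects the outcome. The pooled gap is confounded — condition on prior GPA band.
Standardising Curriculum X to the population prior GPA band mix: 0.478·1172/1412 + 0.522·45/188 = 0.521.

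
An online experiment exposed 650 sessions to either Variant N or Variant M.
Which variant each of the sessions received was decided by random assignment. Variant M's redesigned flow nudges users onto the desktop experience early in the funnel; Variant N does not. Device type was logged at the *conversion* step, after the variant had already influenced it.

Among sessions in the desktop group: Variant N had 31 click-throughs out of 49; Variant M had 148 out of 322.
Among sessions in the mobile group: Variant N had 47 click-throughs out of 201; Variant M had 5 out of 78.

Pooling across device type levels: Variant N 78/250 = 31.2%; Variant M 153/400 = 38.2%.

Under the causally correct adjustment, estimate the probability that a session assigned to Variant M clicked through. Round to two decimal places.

Within every device type level Variant N has the higher rate, yet pooled Variant M does — Simpson's reversal.
Device type lies on the pathway variant → device type → outcome, so adjusting for it blocks the indirect effect. For the total causal effect of variant, use the unadjusted pooled rates.
So P(outcome | do(Variant M)) is just the pooled rate for Variant M: 153/400 = 0.383.

0.38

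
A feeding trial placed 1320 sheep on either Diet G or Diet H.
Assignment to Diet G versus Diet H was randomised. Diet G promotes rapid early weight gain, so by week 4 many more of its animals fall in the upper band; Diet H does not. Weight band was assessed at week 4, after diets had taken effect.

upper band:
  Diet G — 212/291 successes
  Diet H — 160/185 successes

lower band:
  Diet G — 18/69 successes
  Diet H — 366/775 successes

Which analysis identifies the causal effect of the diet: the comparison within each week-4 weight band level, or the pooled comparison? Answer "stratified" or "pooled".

Week-4 weight band is recorded after the diet and is itself shifted by it — it sits on the causal path from diet to outcome. Conditioning on a mediator would strip out part of the effect we want; the pooled comparison gives the total causal effect.
Pooled: Diet G 63.9% vs Diet H 54.8%; Diet G is higher overall.

pooled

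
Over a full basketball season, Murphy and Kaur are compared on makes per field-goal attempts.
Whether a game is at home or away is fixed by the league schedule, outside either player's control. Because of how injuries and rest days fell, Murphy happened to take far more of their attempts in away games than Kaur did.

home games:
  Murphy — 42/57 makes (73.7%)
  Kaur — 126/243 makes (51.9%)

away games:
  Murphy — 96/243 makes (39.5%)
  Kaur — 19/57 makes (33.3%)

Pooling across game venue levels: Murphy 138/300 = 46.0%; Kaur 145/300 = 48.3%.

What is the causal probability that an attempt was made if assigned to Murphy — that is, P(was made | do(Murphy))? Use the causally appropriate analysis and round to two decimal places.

Within every game venue level Murphy has the higher rate, yet pooled Kaur does — Simpson's reversal.
Game venue satisfies the back-door criterion: it is not a descendant of the player, and it blocks the spurious path from player to outcome. Adjusting for it (i.e., using the within-game venue rates) gives the causal effect.
Standardising Murphy to the population game venue mix: 0.500·42/57 + 0.500·96/243 = 0.566.

0.57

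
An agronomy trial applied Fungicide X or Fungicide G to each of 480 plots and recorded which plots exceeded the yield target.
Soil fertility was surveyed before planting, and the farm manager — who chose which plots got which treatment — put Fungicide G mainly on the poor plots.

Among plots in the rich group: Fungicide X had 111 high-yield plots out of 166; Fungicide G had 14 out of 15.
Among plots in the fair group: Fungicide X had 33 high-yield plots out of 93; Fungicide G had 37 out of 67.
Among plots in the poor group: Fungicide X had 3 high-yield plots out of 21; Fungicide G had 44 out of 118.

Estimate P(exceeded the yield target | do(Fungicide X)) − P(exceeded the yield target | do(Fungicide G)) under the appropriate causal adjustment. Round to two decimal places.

-0.23

Since soil fertility is a pre-existing factor (not a product of the fungicide) and it affects the outcome on its own, it is a confounder. The stratified rates, not the pooled rate, identify the causal effect.
Adjusting over the population distribution of soil fertility: 0.377·(0.669−0.933) + 0.333·(0.355−0.552) + 0.290·(0.143−0.373) = -0.232.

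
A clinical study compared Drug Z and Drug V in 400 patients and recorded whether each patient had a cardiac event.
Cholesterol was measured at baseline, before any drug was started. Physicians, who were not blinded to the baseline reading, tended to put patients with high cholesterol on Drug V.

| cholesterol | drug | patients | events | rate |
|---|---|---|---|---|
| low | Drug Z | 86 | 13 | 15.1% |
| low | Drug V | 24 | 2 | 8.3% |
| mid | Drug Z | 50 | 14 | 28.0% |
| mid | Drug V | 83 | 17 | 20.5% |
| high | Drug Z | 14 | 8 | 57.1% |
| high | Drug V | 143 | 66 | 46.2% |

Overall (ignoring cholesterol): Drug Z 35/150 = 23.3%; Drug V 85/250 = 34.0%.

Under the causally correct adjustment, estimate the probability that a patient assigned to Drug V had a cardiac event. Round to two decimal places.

0.27

The stratified and pooled comparisons disagree (Drug V wins within each cholesterol; Drug Z wins overall), so the answer turns on the causal role of cholesterol.
Nothing the drug does changes cholesterol; the imbalance is an allocation artefact. With cholesterol also predicting the outcome, the pooled figure is confounded, and the within-stratum comparison is the causal one.
Standardising Drug V to the population cholesterol mix: 0.275·2/24 + 0.333·17/83 + 0.393·66/143 = 0.272.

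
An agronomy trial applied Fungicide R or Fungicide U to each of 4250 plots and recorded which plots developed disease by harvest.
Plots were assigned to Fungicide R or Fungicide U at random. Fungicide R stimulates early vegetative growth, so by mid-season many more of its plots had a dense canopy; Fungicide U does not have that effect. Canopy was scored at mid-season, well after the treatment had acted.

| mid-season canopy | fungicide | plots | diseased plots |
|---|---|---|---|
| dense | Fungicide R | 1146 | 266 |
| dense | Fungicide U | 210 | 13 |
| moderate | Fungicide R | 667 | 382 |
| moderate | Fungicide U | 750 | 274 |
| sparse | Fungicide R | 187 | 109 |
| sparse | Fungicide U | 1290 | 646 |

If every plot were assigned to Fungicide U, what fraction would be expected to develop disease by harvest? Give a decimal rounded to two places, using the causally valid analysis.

Within every mid-season canopy level Fungicide U has the lower rate, yet pooled Fungicide R does — Simpson's reversal.
The distribution of mid-season canopy is itself part of what the fungicide does — it is an intermediate outcome. Holding it fixed would remove that part of the effect; the total effect is the pooled difference.
So P(outcome | do(Fungicide U)) is just the pooled rate for Fungicide U: 933/2250 = 0.415.

0.41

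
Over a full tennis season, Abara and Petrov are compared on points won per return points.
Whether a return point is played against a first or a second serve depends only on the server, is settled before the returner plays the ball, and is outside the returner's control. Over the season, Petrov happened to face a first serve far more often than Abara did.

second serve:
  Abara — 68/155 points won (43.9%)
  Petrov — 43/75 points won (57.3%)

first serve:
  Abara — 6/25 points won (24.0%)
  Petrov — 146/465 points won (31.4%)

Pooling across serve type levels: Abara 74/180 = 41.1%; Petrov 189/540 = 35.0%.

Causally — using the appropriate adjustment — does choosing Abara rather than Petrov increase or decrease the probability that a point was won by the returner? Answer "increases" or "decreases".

decreases

Serve type differs across players for reasons unrelated to any effect of the player itself, and it separately predicts the outcome — a classic confounder. We must compare within serve type levels.
Within each level — second serve: 43.9% vs 57.3%; first serve: 24.0% vs 31.4% — Petrov is higher every time.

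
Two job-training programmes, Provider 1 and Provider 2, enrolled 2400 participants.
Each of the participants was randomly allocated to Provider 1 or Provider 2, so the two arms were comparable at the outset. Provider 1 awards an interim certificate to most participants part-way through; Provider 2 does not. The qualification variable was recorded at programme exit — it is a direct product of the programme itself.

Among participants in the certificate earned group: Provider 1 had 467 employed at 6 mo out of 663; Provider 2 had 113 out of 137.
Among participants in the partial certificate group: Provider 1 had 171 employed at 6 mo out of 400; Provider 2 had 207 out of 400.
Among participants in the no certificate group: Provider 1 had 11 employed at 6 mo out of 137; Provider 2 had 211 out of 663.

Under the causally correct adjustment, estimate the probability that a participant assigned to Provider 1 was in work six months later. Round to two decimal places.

Because the programme influences qualification attained during the programme, qualification attained during the programme is a post-treatment mediator, not a confounder. Stratifying on it would bias the estimate; the causal effect is the crude pooled difference.
So P(outcome | do(Provider 1)) is just the pooled rate for Provider 1: 649/1200 = 0.541.

0.54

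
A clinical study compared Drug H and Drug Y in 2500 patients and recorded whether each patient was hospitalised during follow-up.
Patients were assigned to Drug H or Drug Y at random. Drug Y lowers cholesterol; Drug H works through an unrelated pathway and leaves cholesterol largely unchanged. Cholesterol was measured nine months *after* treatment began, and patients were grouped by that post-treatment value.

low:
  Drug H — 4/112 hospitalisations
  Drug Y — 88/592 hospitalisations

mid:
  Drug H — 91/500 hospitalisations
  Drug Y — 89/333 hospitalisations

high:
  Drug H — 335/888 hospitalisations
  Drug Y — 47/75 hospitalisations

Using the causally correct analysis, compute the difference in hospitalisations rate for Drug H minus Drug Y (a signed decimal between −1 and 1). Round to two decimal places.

Drug H is lower inside every cholesterol stratum but Drug Y is lower in aggregate. Whether to stratify depends on how cholesterol relates to the drug.
Stratifying would compare drugs among patients the drugs themselves sorted into cholesterol groups — a form of selection on an intermediate. The unconditioned pooled rates give the total causal effect.
The causal difference is the pooled difference: 0.287 − 0.224 = +0.063.

+0.06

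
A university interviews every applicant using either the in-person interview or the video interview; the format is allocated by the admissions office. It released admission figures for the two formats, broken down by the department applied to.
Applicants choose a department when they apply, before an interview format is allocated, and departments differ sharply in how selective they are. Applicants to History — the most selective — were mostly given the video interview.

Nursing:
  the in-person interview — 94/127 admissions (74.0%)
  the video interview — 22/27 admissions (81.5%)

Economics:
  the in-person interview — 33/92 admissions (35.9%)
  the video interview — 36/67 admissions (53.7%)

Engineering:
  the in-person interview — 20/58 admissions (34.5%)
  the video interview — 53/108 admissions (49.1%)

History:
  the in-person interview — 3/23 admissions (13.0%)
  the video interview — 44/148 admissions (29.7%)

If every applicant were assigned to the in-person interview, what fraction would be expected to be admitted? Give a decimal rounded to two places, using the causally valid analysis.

0.39

Department is set before the interview format has any effect — it is not caused by the interview format — and it independently drives the outcome. That makes it a confounder, so the causal comparison is within department levels.
Standardising the in-person interview to the population department mix: 0.237·94/127 + 0.245·33/92 + 0.255·20/58 + 0.263·3/23 = 0.385.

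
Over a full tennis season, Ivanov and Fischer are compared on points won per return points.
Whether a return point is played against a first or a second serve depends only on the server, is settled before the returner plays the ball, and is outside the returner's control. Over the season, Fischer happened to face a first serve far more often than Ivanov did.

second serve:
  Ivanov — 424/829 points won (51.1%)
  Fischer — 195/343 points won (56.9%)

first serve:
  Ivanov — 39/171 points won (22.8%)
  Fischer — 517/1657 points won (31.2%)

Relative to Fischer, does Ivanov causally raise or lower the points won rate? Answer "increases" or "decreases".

The serve type-specific comparison favours Fischer throughout, but the pooled figures favour Ivanov. The question is whether to condition on serve type.
The imbalance in serve type arose from how return points were allocated, not from anything the player did; and serve type independently affects the outcome. The pooled gap is confounded — condition on serve type.
Within each level — second serve: 51.1% vs 56.9%; first serve: 22.8% vs 31.2% — Fischer is higher every time.

decreases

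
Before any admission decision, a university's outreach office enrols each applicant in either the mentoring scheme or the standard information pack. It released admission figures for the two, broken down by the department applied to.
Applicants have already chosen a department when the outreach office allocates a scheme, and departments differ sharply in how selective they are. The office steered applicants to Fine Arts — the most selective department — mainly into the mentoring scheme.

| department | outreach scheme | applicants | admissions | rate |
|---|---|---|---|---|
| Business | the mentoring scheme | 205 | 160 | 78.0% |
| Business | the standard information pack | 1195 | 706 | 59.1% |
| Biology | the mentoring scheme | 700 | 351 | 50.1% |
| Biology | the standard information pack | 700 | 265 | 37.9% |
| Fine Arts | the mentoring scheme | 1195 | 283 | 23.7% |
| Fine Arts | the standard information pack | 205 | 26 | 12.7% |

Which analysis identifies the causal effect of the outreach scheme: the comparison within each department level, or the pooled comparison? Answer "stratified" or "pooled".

the mentoring scheme is higher inside every department stratum but the standard information pack is higher in aggregate. Whether to stratify depends on how department relates to the outreach scheme.
Department is set before the outreach scheme has any effect — it is not caused by the outreach scheme — and it independently drives the outcome. That makes it a confounder, so the causal comparison is within department levels.
Within each level — Business: 78.0% vs 59.1%; Biology: 50.1% vs 37.9%; Fine Arts: 23.7% vs 12.7% — the mentoring scheme is higher every time.

stratified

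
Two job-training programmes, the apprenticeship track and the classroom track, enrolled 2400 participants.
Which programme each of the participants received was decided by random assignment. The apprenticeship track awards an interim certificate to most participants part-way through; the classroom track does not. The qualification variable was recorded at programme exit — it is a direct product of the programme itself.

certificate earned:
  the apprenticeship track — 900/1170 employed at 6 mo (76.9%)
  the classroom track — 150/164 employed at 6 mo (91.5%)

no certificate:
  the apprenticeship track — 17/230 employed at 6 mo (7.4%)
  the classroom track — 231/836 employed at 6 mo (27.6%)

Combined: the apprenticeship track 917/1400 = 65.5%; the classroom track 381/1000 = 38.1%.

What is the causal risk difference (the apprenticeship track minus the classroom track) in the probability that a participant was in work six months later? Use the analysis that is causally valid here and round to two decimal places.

+0.27

Because the programme influences qualification attained during the programme, qualification attained during the programme is a post-treatment mediator, not a confounder. Stratifying on it would bias the estimate; the causal effect is the crude pooled difference.
The causal difference is the pooled difference: 0.655 − 0.381 = +0.274.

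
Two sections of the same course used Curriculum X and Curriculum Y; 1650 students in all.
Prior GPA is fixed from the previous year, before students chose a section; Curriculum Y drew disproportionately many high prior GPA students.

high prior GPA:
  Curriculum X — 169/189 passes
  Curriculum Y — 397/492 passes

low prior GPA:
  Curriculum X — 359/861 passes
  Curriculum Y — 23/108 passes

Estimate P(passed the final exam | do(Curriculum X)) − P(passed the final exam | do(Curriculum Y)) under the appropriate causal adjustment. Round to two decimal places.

+0.16

The prior GPA band-specific comparison favours Curriculum X throughout, but the pooled figures favour Curriculum Y. The question is whether to condition on prior GPA band.
Prior GPA band is set before the teaching method has any effect — it is not caused by the teaching method — and it independently drives the outcome. That makes it a confounder, so the causal comparison is within prior GPA band levels.
Adjusting over the population distribution of prior GPA band: 0.413·(0.894−0.807) + 0.587·(0.417−0.213) = +0.156.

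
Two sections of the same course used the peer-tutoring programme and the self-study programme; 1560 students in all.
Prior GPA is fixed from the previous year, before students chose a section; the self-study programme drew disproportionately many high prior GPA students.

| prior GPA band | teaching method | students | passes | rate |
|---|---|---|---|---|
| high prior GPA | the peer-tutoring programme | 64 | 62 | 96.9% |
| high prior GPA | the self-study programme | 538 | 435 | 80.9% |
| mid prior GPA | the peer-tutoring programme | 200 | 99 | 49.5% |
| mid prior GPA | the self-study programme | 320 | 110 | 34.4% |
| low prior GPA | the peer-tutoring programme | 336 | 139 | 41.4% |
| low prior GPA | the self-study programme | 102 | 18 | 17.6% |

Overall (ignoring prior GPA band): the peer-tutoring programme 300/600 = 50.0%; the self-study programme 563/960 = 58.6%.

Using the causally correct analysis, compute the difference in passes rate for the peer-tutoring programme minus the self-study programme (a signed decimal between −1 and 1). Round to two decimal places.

+0.18

The imbalance in prior GPA band arose from how students were allocated, not from anything the teaching method did; and prior GPA band independently affects the outcome. The pooled gap is confounded — condition on prior GPA band.
Adjusting over the population distribution of prior GPA band: 0.386·(0.969−0.809) + 0.333·(0.495−0.344) + 0.281·(0.414−0.176) = +0.179.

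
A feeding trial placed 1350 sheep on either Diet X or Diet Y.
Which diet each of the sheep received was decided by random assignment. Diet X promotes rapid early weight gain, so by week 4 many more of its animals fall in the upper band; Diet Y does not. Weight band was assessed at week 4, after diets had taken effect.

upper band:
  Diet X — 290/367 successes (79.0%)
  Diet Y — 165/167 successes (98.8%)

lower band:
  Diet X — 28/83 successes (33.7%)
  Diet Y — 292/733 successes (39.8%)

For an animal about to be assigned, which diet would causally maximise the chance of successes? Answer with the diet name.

Diet X

The stratified and pooled comparisons disagree (Diet Y wins within each week-4 weight band; Diet X wins overall), so the answer turns on the causal role of week-4 weight band.
Week-4 weight band here is a post-treatment variable shaped by the diet; conditioning on it would introduce bias rather than remove it. The overall comparison is the causal one.
Pooled: Diet X 70.7% vs Diet Y 50.8%; Diet X is higher overall.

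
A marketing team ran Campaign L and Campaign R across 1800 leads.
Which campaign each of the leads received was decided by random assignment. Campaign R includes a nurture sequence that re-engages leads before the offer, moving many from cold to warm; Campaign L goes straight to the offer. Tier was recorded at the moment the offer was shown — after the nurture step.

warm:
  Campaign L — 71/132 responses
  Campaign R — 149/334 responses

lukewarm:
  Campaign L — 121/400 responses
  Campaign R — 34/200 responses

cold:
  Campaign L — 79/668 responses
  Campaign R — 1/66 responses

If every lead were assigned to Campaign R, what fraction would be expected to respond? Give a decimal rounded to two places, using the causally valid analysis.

0.31

The engagement tier-specific comparison favours Campaign L throughout, but the pooled figures favour Campaign R. The question is whether to condition on engagement tier.
Engagement tier here is a post-treatment variable shaped by the campaign; conditioning on it would introduce bias rather than remove it. The overall comparison is the causal one.
So P(outcome | do(Campaign R)) is just the pooled rate for Campaign R: 184/600 = 0.307.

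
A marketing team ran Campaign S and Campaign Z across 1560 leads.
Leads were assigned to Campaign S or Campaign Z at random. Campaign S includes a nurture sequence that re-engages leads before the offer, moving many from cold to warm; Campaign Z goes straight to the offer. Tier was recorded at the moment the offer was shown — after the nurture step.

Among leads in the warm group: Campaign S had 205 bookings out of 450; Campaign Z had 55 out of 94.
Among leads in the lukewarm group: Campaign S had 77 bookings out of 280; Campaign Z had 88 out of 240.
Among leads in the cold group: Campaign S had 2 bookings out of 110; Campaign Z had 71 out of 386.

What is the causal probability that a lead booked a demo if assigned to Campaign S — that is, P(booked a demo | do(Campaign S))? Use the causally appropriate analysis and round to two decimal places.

The engagement tier-specific comparison favours Campaign Z throughout, but the pooled figures favour Campaign S. The question is whether to condition on engagement tier.
The distribution of engagement tier is itself part of what the campaign does — it is an intermediate outcome. Holding it fixed would remove that part of the effect; the total effect is the pooled difference.
So P(outcome | do(Campaign S)) is just the pooled rate for Campaign S: 284/840 = 0.338.

0.34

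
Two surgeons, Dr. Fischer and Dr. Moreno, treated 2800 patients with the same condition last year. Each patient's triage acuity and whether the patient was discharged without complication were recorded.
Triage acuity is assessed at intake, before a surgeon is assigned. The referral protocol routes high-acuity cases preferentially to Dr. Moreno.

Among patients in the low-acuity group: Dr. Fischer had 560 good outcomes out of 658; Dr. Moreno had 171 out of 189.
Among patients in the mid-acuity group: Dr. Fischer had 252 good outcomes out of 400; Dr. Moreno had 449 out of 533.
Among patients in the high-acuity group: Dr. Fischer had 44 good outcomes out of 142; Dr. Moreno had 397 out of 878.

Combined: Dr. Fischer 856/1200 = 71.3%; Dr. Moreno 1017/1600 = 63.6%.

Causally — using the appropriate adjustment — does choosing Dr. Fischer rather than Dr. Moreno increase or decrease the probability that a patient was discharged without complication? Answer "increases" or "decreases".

Triage acuity satisfies the back-door criterion: it is not a descendant of the surgeon, and it blocks the spurious path from surgeon to outcome. Adjusting for it (i.e., using the within-triage acuity rates) gives the causal effect.
Within each level — low-acuity: 85.1% vs 90.5%; mid-acuity: 63.0% vs 84.2%; high-acuity: 31.0% vs 45.2% — Dr. Moreno is higher every time.

decreases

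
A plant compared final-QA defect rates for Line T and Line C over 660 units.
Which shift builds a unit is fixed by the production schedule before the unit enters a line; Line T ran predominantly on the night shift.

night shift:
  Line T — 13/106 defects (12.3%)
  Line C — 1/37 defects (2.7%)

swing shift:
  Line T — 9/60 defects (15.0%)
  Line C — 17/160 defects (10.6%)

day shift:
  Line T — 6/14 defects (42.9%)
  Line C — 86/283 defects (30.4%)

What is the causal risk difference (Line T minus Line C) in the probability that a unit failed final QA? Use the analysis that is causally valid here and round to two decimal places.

The shift-specific comparison favours Line C throughout, but the pooled figures favour Line T. The question is whether to condition on shift.
Shift satisfies the back-door criterion: it is not a descendant of the line, and it blocks the spurious path from line to outcome. Adjusting for it (i.e., using the within-shift rates) gives the causal effect.
Adjusting over the population distribution of shift: 0.217·(0.123−0.027) + 0.333·(0.150−0.106) + 0.450·(0.429−0.304) = +0.091.

+0.09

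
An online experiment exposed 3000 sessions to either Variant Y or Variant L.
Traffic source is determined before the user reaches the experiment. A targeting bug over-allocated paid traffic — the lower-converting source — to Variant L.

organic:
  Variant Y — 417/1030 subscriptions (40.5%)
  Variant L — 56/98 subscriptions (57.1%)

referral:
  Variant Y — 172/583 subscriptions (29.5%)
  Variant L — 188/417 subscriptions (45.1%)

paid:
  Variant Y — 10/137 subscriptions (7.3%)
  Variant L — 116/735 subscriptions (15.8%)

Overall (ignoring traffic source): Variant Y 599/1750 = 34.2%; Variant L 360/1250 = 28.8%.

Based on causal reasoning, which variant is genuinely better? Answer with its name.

Traffic source satisfies the back-door criterion: it is not a descendant of the variant, and it blocks the spurious path from variant to outcome. Adjusting for it (i.e., using the within-traffic source rates) gives the causal effect.
Within each level — organic: 40.5% vs 57.1%; referral: 29.5% vs 45.1%; paid: 7.3% vs 15.8% — Variant L is higher every time.

Variant L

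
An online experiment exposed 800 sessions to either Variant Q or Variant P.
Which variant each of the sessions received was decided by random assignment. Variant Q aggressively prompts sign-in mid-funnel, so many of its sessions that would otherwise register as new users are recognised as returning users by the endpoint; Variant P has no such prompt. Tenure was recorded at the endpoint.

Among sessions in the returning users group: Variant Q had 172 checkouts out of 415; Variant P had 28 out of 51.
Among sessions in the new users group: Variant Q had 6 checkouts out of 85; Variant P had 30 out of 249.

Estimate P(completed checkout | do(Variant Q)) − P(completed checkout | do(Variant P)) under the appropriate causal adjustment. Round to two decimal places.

User tenure lies on the pathway variant → user tenure → outcome, so adjusting for it blocks the indirect effect. For the total causal effect of variant, use the unadjusted pooled rates.
The causal difference is the pooled difference: 0.356 − 0.193 = +0.163.

+0.16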